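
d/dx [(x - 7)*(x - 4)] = 2*x - 11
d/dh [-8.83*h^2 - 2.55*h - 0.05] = -17.66*h - 2.55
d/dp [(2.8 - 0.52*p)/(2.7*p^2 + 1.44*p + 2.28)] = (1.404*p^2 - 15.12*p - 5.2176)/(7.29*p^4 + 7.776*p^3 + 14.3856*p^2 + 6.5664*p + 5.1984)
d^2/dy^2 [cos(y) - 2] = -cos(y)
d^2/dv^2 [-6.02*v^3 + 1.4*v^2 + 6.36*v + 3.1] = 2.8 - 36.12*v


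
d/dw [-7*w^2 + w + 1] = 1 - 14*w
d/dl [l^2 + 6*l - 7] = 2*l + 6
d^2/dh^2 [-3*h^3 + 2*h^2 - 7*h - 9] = 4 - 18*h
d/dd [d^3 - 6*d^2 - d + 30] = 3*d^2 - 12*d - 1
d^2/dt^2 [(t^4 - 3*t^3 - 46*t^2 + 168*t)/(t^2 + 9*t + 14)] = 2*(t^3 + 6*t^2 + 12*t - 88)/(t^3 + 6*t^2 + 12*t + 8)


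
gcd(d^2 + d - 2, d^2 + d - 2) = d^2 + d - 2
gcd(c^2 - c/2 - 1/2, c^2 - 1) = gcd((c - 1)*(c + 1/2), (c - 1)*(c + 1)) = c - 1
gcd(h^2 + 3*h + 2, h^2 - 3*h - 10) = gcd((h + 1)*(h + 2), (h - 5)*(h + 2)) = h + 2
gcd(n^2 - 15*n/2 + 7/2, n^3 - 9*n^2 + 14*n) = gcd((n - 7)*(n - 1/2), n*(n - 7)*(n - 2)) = n - 7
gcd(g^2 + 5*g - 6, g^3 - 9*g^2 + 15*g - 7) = g - 1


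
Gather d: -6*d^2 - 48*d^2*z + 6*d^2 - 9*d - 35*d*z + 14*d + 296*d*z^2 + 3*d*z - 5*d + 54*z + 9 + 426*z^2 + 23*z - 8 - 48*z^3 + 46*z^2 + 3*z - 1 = -48*d^2*z + d*(296*z^2 - 32*z) - 48*z^3 + 472*z^2 + 80*z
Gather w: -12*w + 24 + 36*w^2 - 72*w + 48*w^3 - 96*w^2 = 48*w^3 - 60*w^2 - 84*w + 24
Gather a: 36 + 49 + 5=90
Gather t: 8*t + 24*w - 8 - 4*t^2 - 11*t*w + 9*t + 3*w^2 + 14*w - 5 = -4*t^2 + t*(17 - 11*w) + 3*w^2 + 38*w - 13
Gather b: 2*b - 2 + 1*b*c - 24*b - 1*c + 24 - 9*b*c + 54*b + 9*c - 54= b*(32 - 8*c) + 8*c - 32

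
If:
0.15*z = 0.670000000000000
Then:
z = 4.47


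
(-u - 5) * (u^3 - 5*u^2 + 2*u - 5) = -u^4 + 23*u^2 - 5*u + 25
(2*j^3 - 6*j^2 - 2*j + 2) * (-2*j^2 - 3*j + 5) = -4*j^5 + 6*j^4 + 32*j^3 - 28*j^2 - 16*j + 10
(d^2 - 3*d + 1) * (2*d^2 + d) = 2*d^4 - 5*d^3 - d^2 + d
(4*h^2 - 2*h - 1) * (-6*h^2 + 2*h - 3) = -24*h^4 + 20*h^3 - 10*h^2 + 4*h + 3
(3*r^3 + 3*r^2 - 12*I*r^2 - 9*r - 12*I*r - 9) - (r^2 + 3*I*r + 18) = 3*r^3 + 2*r^2 - 12*I*r^2 - 9*r - 15*I*r - 27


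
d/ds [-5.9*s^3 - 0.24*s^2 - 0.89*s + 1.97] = -17.7*s^2 - 0.48*s - 0.89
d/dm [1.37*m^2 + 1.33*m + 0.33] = 2.74*m + 1.33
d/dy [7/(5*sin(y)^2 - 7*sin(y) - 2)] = 7*(7 - 10*sin(y))*cos(y)/(-5*sin(y)^2 + 7*sin(y) + 2)^2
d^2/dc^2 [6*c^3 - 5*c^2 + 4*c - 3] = 36*c - 10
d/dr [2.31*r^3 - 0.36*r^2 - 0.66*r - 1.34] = 6.93*r^2 - 0.72*r - 0.66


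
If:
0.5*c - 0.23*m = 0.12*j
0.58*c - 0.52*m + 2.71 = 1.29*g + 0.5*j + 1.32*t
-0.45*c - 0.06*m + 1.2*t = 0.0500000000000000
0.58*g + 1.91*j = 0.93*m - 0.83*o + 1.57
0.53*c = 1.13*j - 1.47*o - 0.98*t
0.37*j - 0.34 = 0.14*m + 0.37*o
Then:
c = 2.84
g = -1.03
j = 3.13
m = 4.54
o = 0.49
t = 1.33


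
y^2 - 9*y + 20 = (y - 5)*(y - 4)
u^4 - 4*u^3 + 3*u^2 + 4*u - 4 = (u - 2)^2*(u - 1)*(u + 1)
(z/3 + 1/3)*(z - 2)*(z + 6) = z^3/3 + 5*z^2/3 - 8*z/3 - 4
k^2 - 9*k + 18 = (k - 6)*(k - 3)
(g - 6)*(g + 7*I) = g^2 - 6*g + 7*I*g - 42*I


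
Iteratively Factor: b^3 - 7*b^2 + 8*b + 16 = (b - 4)*(b^2 - 3*b - 4) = (b - 4)^2*(b + 1)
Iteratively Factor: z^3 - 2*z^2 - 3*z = (z + 1)*(z^2 - 3*z) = z*(z + 1)*(z - 3)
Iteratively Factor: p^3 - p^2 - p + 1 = (p - 1)*(p^2 - 1) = (p - 1)*(p + 1)*(p - 1)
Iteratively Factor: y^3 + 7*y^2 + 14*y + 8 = (y + 2)*(y^2 + 5*y + 4) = (y + 2)*(y + 4)*(y + 1)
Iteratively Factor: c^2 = (c)*(c)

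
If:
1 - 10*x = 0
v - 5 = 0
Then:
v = 5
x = 1/10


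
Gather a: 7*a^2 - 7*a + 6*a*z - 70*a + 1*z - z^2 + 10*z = 7*a^2 + a*(6*z - 77) - z^2 + 11*z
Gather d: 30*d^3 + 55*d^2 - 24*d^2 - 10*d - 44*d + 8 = 30*d^3 + 31*d^2 - 54*d + 8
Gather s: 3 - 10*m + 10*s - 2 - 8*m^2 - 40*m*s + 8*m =-8*m^2 - 2*m + s*(10 - 40*m) + 1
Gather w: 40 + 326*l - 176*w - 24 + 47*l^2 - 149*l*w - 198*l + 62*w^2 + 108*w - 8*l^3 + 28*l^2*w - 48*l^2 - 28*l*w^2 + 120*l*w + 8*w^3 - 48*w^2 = -8*l^3 - l^2 + 128*l + 8*w^3 + w^2*(14 - 28*l) + w*(28*l^2 - 29*l - 68) + 16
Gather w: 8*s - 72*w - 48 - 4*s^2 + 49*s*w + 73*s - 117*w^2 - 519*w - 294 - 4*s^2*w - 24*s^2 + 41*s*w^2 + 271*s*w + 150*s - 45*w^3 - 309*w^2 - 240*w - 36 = -28*s^2 + 231*s - 45*w^3 + w^2*(41*s - 426) + w*(-4*s^2 + 320*s - 831) - 378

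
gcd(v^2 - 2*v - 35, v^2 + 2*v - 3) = 1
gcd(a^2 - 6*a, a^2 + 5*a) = a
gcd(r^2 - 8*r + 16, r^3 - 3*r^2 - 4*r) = r - 4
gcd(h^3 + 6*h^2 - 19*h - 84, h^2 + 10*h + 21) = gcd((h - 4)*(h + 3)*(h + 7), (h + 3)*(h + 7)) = h^2 + 10*h + 21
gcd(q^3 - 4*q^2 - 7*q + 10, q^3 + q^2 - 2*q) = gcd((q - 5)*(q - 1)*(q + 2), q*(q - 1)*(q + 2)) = q^2 + q - 2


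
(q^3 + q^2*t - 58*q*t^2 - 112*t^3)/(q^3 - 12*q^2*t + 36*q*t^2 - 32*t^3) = (q^2 + 9*q*t + 14*t^2)/(q^2 - 4*q*t + 4*t^2)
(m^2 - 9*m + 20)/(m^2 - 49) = (m^2 - 9*m + 20)/(m^2 - 49)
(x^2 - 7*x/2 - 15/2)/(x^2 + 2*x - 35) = (x + 3/2)/(x + 7)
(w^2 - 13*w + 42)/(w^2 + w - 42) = (w - 7)/(w + 7)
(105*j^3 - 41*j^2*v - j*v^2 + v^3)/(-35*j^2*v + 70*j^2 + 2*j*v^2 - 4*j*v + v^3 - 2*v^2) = (-3*j + v)/(v - 2)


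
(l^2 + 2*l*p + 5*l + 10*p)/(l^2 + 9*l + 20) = (l + 2*p)/(l + 4)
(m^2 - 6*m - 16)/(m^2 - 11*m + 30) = (m^2 - 6*m - 16)/(m^2 - 11*m + 30)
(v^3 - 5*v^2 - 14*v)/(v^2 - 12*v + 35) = v*(v + 2)/(v - 5)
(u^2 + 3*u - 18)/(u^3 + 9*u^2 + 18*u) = (u - 3)/(u*(u + 3))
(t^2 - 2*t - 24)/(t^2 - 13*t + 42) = (t + 4)/(t - 7)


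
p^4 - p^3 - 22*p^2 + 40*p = p*(p - 4)*(p - 2)*(p + 5)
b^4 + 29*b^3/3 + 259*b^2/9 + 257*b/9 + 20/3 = (b + 1/3)*(b + 4/3)*(b + 3)*(b + 5)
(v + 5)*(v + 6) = v^2 + 11*v + 30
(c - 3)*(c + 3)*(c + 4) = c^3 + 4*c^2 - 9*c - 36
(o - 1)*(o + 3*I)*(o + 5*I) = o^3 - o^2 + 8*I*o^2 - 15*o - 8*I*o + 15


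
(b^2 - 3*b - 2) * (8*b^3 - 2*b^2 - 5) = 8*b^5 - 26*b^4 - 10*b^3 - b^2 + 15*b + 10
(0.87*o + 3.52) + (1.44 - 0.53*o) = 0.34*o + 4.96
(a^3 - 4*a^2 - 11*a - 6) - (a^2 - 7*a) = a^3 - 5*a^2 - 4*a - 6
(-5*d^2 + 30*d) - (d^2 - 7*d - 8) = -6*d^2 + 37*d + 8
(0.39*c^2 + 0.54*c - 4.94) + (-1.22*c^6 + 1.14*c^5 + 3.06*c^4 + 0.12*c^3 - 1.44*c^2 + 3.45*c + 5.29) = -1.22*c^6 + 1.14*c^5 + 3.06*c^4 + 0.12*c^3 - 1.05*c^2 + 3.99*c + 0.35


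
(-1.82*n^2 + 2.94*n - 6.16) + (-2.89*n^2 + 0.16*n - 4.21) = -4.71*n^2 + 3.1*n - 10.37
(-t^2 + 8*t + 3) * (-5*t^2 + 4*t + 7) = 5*t^4 - 44*t^3 + 10*t^2 + 68*t + 21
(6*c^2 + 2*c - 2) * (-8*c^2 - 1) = -48*c^4 - 16*c^3 + 10*c^2 - 2*c + 2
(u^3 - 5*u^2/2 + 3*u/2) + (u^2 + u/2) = u^3 - 3*u^2/2 + 2*u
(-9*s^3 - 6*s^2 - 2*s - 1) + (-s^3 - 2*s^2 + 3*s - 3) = -10*s^3 - 8*s^2 + s - 4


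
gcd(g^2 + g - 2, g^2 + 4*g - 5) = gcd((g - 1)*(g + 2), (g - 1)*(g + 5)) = g - 1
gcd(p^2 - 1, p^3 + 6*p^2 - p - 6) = p^2 - 1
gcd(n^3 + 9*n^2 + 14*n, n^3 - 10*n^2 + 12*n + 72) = n + 2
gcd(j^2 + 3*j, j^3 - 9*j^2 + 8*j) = j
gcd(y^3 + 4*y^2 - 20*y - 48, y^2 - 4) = y + 2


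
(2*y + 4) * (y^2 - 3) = 2*y^3 + 4*y^2 - 6*y - 12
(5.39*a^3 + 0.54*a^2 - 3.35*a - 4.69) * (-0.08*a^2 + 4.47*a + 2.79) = -0.4312*a^5 + 24.0501*a^4 + 17.7199*a^3 - 13.0927*a^2 - 30.3108*a - 13.0851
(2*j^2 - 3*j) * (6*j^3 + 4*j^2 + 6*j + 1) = 12*j^5 - 10*j^4 - 16*j^2 - 3*j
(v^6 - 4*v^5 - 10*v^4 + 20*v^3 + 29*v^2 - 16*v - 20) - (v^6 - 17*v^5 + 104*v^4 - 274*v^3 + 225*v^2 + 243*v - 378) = 13*v^5 - 114*v^4 + 294*v^3 - 196*v^2 - 259*v + 358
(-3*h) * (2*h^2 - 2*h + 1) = -6*h^3 + 6*h^2 - 3*h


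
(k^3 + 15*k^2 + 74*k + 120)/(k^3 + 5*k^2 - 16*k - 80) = (k + 6)/(k - 4)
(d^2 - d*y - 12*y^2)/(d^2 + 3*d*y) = (d - 4*y)/d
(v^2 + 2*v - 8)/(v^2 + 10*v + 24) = (v - 2)/(v + 6)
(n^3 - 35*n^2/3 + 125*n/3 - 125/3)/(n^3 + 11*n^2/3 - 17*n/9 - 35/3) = 3*(n^2 - 10*n + 25)/(3*n^2 + 16*n + 21)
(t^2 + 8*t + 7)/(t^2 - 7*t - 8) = (t + 7)/(t - 8)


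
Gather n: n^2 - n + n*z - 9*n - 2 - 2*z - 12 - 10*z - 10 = n^2 + n*(z - 10) - 12*z - 24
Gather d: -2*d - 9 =-2*d - 9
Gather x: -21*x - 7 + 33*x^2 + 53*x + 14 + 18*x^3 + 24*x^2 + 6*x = 18*x^3 + 57*x^2 + 38*x + 7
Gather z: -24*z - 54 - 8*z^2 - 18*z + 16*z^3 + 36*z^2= 16*z^3 + 28*z^2 - 42*z - 54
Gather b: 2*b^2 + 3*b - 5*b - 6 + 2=2*b^2 - 2*b - 4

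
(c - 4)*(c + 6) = c^2 + 2*c - 24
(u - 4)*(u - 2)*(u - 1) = u^3 - 7*u^2 + 14*u - 8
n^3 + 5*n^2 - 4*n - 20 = (n - 2)*(n + 2)*(n + 5)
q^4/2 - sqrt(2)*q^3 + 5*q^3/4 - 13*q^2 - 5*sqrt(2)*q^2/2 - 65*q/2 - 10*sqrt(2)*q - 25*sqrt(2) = (q/2 + sqrt(2)/2)*(q + 5/2)*(q - 5*sqrt(2))*(q + 2*sqrt(2))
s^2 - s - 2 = (s - 2)*(s + 1)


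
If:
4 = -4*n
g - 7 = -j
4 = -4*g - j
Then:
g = -11/3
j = 32/3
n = -1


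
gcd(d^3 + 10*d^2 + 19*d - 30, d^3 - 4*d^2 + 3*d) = d - 1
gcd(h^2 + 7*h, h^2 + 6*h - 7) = h + 7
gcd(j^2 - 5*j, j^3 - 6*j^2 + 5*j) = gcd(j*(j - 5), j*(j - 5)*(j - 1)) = j^2 - 5*j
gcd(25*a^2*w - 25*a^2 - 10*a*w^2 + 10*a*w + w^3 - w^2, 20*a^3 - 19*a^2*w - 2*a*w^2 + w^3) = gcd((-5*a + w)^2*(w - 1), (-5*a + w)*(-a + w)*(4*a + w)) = -5*a + w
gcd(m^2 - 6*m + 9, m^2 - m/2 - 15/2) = m - 3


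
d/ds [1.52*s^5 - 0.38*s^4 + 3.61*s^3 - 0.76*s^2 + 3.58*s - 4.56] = 7.6*s^4 - 1.52*s^3 + 10.83*s^2 - 1.52*s + 3.58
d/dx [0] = 0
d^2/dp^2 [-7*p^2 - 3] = -14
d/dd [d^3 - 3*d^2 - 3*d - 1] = 3*d^2 - 6*d - 3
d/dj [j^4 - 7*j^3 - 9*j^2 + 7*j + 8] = 4*j^3 - 21*j^2 - 18*j + 7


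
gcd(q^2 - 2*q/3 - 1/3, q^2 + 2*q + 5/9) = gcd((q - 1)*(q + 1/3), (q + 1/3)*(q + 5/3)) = q + 1/3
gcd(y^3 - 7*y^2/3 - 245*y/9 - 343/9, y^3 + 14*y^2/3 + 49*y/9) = y^2 + 14*y/3 + 49/9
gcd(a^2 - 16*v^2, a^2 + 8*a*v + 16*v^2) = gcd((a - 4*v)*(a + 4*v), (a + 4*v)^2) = a + 4*v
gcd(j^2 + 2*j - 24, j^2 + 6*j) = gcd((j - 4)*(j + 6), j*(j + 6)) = j + 6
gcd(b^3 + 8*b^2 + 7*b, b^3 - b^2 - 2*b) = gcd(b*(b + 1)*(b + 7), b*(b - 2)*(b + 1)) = b^2 + b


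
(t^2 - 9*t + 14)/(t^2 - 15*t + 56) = (t - 2)/(t - 8)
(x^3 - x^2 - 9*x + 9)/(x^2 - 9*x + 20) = (x^3 - x^2 - 9*x + 9)/(x^2 - 9*x + 20)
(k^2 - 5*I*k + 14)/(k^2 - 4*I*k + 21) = (k + 2*I)/(k + 3*I)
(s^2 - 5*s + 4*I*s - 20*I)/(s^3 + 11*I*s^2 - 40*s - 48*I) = (s - 5)/(s^2 + 7*I*s - 12)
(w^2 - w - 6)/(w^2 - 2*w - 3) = (w + 2)/(w + 1)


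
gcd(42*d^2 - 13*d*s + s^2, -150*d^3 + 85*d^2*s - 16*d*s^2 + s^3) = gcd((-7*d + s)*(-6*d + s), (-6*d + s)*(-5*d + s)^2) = -6*d + s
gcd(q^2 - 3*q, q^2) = q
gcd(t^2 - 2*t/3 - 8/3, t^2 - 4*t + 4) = t - 2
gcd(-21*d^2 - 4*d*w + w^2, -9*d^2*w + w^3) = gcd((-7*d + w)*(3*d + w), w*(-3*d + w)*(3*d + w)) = 3*d + w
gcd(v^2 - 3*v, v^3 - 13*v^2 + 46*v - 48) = v - 3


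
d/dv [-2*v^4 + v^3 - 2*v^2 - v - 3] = -8*v^3 + 3*v^2 - 4*v - 1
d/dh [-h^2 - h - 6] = -2*h - 1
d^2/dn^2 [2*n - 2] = 0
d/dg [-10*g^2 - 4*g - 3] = -20*g - 4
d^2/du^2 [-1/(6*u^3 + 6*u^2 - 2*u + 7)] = 4*(3*(3*u + 1)*(6*u^3 + 6*u^2 - 2*u + 7) - 2*(9*u^2 + 6*u - 1)^2)/(6*u^3 + 6*u^2 - 2*u + 7)^3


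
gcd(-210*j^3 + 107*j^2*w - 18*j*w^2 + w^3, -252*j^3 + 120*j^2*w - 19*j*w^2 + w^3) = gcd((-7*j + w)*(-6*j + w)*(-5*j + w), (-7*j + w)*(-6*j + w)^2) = 42*j^2 - 13*j*w + w^2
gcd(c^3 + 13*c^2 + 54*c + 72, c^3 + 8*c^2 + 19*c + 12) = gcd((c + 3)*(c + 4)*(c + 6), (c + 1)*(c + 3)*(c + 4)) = c^2 + 7*c + 12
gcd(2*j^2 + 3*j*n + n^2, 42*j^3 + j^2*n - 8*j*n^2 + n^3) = 2*j + n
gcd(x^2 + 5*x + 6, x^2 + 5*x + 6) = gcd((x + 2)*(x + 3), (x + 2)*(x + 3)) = x^2 + 5*x + 6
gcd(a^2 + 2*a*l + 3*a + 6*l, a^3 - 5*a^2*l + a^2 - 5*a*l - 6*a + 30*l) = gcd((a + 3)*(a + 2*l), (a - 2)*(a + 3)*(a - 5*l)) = a + 3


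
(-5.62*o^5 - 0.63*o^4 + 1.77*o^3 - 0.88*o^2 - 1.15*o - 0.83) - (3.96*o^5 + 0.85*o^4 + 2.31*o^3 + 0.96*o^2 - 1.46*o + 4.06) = -9.58*o^5 - 1.48*o^4 - 0.54*o^3 - 1.84*o^2 + 0.31*o - 4.89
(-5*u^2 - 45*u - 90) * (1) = -5*u^2 - 45*u - 90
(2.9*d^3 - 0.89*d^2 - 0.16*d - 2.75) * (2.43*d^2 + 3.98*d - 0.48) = 7.047*d^5 + 9.3793*d^4 - 5.323*d^3 - 6.8921*d^2 - 10.8682*d + 1.32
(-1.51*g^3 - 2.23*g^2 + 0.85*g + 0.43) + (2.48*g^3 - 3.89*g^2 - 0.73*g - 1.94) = 0.97*g^3 - 6.12*g^2 + 0.12*g - 1.51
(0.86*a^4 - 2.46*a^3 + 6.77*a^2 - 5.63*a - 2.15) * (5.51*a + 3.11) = 4.7386*a^5 - 10.88*a^4 + 29.6521*a^3 - 9.9666*a^2 - 29.3558*a - 6.6865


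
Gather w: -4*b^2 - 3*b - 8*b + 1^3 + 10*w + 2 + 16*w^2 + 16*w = -4*b^2 - 11*b + 16*w^2 + 26*w + 3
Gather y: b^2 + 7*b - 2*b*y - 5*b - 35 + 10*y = b^2 + 2*b + y*(10 - 2*b) - 35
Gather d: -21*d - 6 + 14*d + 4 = -7*d - 2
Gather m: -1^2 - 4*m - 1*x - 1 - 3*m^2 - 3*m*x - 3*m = -3*m^2 + m*(-3*x - 7) - x - 2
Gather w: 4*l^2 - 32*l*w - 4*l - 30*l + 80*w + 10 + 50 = 4*l^2 - 34*l + w*(80 - 32*l) + 60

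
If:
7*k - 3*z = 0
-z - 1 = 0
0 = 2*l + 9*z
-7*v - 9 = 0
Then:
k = -3/7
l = 9/2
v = -9/7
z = -1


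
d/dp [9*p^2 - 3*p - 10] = 18*p - 3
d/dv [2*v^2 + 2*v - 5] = 4*v + 2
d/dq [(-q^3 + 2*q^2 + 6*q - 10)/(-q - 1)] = (2*q^3 + q^2 - 4*q - 16)/(q^2 + 2*q + 1)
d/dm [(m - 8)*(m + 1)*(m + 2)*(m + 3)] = 4*m^3 - 6*m^2 - 74*m - 82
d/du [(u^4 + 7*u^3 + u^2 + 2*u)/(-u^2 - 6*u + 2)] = (-2*u^5 - 25*u^4 - 76*u^3 + 38*u^2 + 4*u + 4)/(u^4 + 12*u^3 + 32*u^2 - 24*u + 4)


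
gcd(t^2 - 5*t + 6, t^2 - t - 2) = t - 2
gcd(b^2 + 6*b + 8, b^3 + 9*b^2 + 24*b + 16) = b + 4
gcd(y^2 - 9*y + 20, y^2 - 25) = y - 5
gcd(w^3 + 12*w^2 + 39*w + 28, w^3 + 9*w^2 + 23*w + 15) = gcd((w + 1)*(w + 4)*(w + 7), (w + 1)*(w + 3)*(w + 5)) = w + 1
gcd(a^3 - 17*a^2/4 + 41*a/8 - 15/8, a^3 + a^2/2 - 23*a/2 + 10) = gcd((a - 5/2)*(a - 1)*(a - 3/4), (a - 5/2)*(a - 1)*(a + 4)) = a^2 - 7*a/2 + 5/2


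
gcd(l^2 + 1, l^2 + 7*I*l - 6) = l + I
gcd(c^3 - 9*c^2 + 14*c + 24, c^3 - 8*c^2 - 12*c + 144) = c - 6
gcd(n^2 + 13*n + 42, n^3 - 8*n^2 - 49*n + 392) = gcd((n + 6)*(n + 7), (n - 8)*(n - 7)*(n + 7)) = n + 7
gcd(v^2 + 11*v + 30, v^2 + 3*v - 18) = v + 6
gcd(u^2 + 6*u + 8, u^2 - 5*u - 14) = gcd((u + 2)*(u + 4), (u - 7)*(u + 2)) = u + 2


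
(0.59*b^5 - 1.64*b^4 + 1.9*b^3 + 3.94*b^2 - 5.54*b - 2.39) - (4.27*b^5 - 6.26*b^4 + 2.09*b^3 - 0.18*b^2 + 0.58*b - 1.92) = -3.68*b^5 + 4.62*b^4 - 0.19*b^3 + 4.12*b^2 - 6.12*b - 0.47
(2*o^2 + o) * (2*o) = 4*o^3 + 2*o^2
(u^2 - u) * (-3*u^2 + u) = -3*u^4 + 4*u^3 - u^2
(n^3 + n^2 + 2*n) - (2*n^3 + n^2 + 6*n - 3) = -n^3 - 4*n + 3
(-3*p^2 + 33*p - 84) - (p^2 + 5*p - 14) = -4*p^2 + 28*p - 70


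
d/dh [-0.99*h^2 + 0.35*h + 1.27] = 0.35 - 1.98*h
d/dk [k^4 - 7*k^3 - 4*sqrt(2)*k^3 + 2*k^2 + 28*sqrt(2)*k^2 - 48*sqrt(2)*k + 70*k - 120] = 4*k^3 - 21*k^2 - 12*sqrt(2)*k^2 + 4*k + 56*sqrt(2)*k - 48*sqrt(2) + 70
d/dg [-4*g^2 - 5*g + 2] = -8*g - 5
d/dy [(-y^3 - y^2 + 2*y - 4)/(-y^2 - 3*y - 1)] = (y^4 + 6*y^3 + 8*y^2 - 6*y - 14)/(y^4 + 6*y^3 + 11*y^2 + 6*y + 1)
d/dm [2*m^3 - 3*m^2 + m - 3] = 6*m^2 - 6*m + 1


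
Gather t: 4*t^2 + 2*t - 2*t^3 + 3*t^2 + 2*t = -2*t^3 + 7*t^2 + 4*t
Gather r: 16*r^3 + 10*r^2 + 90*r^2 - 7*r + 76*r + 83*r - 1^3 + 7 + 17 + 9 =16*r^3 + 100*r^2 + 152*r + 32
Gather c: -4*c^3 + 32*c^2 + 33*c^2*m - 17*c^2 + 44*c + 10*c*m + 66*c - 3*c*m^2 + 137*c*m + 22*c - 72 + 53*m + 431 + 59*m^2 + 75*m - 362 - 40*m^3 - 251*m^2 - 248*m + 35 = -4*c^3 + c^2*(33*m + 15) + c*(-3*m^2 + 147*m + 132) - 40*m^3 - 192*m^2 - 120*m + 32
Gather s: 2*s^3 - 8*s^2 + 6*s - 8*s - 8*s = 2*s^3 - 8*s^2 - 10*s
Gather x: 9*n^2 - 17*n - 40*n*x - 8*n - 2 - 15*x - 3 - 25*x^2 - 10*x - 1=9*n^2 - 25*n - 25*x^2 + x*(-40*n - 25) - 6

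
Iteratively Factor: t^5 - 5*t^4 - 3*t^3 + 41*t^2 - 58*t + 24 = (t - 2)*(t^4 - 3*t^3 - 9*t^2 + 23*t - 12) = (t - 2)*(t - 1)*(t^3 - 2*t^2 - 11*t + 12) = (t - 2)*(t - 1)*(t + 3)*(t^2 - 5*t + 4) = (t - 2)*(t - 1)^2*(t + 3)*(t - 4)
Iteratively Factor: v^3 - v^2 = (v - 1)*(v^2) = v*(v - 1)*(v)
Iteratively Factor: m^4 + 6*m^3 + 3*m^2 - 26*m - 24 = (m + 4)*(m^3 + 2*m^2 - 5*m - 6) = (m + 1)*(m + 4)*(m^2 + m - 6) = (m + 1)*(m + 3)*(m + 4)*(m - 2)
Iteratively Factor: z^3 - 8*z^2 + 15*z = (z - 5)*(z^2 - 3*z) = (z - 5)*(z - 3)*(z)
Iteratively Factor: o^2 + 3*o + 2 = (o + 2)*(o + 1)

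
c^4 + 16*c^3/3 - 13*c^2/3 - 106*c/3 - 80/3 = (c - 8/3)*(c + 1)*(c + 2)*(c + 5)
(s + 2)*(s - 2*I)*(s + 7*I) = s^3 + 2*s^2 + 5*I*s^2 + 14*s + 10*I*s + 28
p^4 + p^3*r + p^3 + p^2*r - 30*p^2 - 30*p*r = p*(p - 5)*(p + 6)*(p + r)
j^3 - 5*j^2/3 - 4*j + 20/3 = (j - 2)*(j - 5/3)*(j + 2)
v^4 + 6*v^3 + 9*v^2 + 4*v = v*(v + 1)^2*(v + 4)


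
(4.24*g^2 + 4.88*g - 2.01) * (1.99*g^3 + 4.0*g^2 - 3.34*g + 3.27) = 8.4376*g^5 + 26.6712*g^4 + 1.3585*g^3 - 10.4744*g^2 + 22.671*g - 6.5727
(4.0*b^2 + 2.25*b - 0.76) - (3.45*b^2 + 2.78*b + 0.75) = 0.55*b^2 - 0.53*b - 1.51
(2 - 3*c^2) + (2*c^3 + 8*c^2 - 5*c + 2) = 2*c^3 + 5*c^2 - 5*c + 4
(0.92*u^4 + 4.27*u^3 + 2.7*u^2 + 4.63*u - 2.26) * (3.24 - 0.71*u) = -0.6532*u^5 - 0.0508999999999991*u^4 + 11.9178*u^3 + 5.4607*u^2 + 16.6058*u - 7.3224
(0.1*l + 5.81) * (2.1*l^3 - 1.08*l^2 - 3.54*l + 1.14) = 0.21*l^4 + 12.093*l^3 - 6.6288*l^2 - 20.4534*l + 6.6234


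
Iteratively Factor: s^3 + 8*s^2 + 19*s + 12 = (s + 3)*(s^2 + 5*s + 4) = (s + 3)*(s + 4)*(s + 1)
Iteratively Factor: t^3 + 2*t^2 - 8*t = (t - 2)*(t^2 + 4*t) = t*(t - 2)*(t + 4)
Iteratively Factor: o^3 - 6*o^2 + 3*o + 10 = (o + 1)*(o^2 - 7*o + 10) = (o - 2)*(o + 1)*(o - 5)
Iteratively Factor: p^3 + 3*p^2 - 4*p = (p - 1)*(p^2 + 4*p) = (p - 1)*(p + 4)*(p)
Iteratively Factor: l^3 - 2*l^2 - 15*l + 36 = (l + 4)*(l^2 - 6*l + 9) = (l - 3)*(l + 4)*(l - 3)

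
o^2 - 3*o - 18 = (o - 6)*(o + 3)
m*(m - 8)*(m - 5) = m^3 - 13*m^2 + 40*m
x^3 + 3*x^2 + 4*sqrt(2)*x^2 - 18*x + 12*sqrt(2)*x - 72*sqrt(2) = (x - 3)*(x + 6)*(x + 4*sqrt(2))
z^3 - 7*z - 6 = (z - 3)*(z + 1)*(z + 2)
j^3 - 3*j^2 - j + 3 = (j - 3)*(j - 1)*(j + 1)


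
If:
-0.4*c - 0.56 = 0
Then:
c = -1.40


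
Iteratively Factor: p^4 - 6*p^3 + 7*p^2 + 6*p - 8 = (p - 4)*(p^3 - 2*p^2 - p + 2) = (p - 4)*(p - 2)*(p^2 - 1) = (p - 4)*(p - 2)*(p + 1)*(p - 1)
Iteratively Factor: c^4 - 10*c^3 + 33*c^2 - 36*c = (c - 3)*(c^3 - 7*c^2 + 12*c) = c*(c - 3)*(c^2 - 7*c + 12) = c*(c - 3)^2*(c - 4)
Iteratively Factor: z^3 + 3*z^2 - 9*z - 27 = (z + 3)*(z^2 - 9) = (z + 3)^2*(z - 3)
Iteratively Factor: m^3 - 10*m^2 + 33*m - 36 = (m - 3)*(m^2 - 7*m + 12) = (m - 3)^2*(m - 4)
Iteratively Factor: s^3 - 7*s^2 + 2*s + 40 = (s - 4)*(s^2 - 3*s - 10) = (s - 4)*(s + 2)*(s - 5)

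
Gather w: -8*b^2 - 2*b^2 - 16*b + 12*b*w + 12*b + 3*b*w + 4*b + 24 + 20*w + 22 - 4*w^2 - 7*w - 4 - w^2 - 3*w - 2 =-10*b^2 - 5*w^2 + w*(15*b + 10) + 40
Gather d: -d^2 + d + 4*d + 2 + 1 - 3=-d^2 + 5*d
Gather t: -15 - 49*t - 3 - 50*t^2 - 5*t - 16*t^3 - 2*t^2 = -16*t^3 - 52*t^2 - 54*t - 18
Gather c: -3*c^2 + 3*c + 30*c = -3*c^2 + 33*c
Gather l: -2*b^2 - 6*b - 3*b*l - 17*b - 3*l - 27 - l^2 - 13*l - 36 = -2*b^2 - 23*b - l^2 + l*(-3*b - 16) - 63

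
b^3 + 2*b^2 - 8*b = b*(b - 2)*(b + 4)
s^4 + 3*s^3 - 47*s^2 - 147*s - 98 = (s - 7)*(s + 1)*(s + 2)*(s + 7)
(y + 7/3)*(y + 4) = y^2 + 19*y/3 + 28/3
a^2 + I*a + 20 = (a - 4*I)*(a + 5*I)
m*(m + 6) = m^2 + 6*m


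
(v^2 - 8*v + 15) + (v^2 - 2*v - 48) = 2*v^2 - 10*v - 33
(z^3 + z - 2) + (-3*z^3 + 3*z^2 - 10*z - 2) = -2*z^3 + 3*z^2 - 9*z - 4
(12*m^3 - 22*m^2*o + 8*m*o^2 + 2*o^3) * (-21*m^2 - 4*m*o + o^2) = -252*m^5 + 414*m^4*o - 68*m^3*o^2 - 96*m^2*o^3 + 2*o^5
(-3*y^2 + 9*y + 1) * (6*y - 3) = -18*y^3 + 63*y^2 - 21*y - 3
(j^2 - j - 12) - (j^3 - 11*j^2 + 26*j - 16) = -j^3 + 12*j^2 - 27*j + 4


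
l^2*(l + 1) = l^3 + l^2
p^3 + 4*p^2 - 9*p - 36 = (p - 3)*(p + 3)*(p + 4)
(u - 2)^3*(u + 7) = u^4 + u^3 - 30*u^2 + 76*u - 56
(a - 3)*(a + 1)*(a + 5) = a^3 + 3*a^2 - 13*a - 15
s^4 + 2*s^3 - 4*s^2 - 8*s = s*(s - 2)*(s + 2)^2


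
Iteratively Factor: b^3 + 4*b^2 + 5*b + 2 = (b + 1)*(b^2 + 3*b + 2) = (b + 1)*(b + 2)*(b + 1)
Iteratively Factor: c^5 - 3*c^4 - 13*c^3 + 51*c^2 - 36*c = (c - 3)*(c^4 - 13*c^2 + 12*c) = c*(c - 3)*(c^3 - 13*c + 12) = c*(c - 3)^2*(c^2 + 3*c - 4) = c*(c - 3)^2*(c - 1)*(c + 4)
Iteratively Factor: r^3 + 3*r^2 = (r + 3)*(r^2) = r*(r + 3)*(r)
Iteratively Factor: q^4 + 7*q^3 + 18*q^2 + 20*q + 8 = (q + 2)*(q^3 + 5*q^2 + 8*q + 4) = (q + 2)^2*(q^2 + 3*q + 2) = (q + 2)^3*(q + 1)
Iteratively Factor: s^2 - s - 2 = (s - 2)*(s + 1)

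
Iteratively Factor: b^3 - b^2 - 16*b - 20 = (b + 2)*(b^2 - 3*b - 10) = (b - 5)*(b + 2)*(b + 2)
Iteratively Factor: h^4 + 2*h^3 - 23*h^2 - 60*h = (h + 4)*(h^3 - 2*h^2 - 15*h) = (h + 3)*(h + 4)*(h^2 - 5*h) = h*(h + 3)*(h + 4)*(h - 5)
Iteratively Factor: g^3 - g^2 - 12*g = (g - 4)*(g^2 + 3*g) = g*(g - 4)*(g + 3)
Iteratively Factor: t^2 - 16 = (t - 4)*(t + 4)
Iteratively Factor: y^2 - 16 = (y + 4)*(y - 4)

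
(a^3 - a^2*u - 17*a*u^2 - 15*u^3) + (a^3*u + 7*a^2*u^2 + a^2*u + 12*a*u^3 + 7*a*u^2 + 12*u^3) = a^3*u + a^3 + 7*a^2*u^2 + 12*a*u^3 - 10*a*u^2 - 3*u^3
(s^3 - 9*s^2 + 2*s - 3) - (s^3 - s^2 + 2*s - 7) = 4 - 8*s^2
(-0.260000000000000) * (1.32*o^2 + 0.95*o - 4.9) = -0.3432*o^2 - 0.247*o + 1.274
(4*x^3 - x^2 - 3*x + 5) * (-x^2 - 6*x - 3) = -4*x^5 - 23*x^4 - 3*x^3 + 16*x^2 - 21*x - 15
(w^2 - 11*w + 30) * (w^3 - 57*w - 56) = w^5 - 11*w^4 - 27*w^3 + 571*w^2 - 1094*w - 1680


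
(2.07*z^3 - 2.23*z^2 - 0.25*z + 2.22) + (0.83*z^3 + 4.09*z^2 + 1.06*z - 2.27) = 2.9*z^3 + 1.86*z^2 + 0.81*z - 0.0499999999999998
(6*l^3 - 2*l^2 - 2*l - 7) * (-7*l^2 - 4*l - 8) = -42*l^5 - 10*l^4 - 26*l^3 + 73*l^2 + 44*l + 56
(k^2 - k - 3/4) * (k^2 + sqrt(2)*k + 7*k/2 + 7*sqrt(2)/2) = k^4 + sqrt(2)*k^3 + 5*k^3/2 - 17*k^2/4 + 5*sqrt(2)*k^2/2 - 17*sqrt(2)*k/4 - 21*k/8 - 21*sqrt(2)/8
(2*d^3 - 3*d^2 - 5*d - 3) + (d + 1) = 2*d^3 - 3*d^2 - 4*d - 2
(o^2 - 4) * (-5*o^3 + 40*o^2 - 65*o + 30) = -5*o^5 + 40*o^4 - 45*o^3 - 130*o^2 + 260*o - 120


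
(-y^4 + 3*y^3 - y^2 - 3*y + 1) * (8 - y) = y^5 - 11*y^4 + 25*y^3 - 5*y^2 - 25*y + 8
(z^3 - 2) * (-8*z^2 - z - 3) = -8*z^5 - z^4 - 3*z^3 + 16*z^2 + 2*z + 6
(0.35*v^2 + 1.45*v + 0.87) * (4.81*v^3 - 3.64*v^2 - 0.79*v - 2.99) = 1.6835*v^5 + 5.7005*v^4 - 1.3698*v^3 - 5.3588*v^2 - 5.0228*v - 2.6013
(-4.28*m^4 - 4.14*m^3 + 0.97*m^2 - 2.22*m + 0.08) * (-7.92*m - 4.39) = 33.8976*m^5 + 51.578*m^4 + 10.4922*m^3 + 13.3241*m^2 + 9.1122*m - 0.3512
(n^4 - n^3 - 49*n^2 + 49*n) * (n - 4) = n^5 - 5*n^4 - 45*n^3 + 245*n^2 - 196*n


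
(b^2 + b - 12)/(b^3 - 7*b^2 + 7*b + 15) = (b + 4)/(b^2 - 4*b - 5)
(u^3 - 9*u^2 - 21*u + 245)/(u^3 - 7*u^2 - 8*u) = (-u^3 + 9*u^2 + 21*u - 245)/(u*(-u^2 + 7*u + 8))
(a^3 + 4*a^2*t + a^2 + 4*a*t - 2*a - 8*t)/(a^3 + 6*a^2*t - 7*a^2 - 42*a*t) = (a^3 + 4*a^2*t + a^2 + 4*a*t - 2*a - 8*t)/(a*(a^2 + 6*a*t - 7*a - 42*t))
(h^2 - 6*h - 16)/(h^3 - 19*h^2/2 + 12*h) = 2*(h + 2)/(h*(2*h - 3))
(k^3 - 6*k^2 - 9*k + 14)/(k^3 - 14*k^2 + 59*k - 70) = (k^2 + k - 2)/(k^2 - 7*k + 10)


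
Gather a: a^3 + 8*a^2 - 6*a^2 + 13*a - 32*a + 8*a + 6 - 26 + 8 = a^3 + 2*a^2 - 11*a - 12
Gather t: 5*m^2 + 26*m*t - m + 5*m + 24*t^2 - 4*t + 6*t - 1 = 5*m^2 + 4*m + 24*t^2 + t*(26*m + 2) - 1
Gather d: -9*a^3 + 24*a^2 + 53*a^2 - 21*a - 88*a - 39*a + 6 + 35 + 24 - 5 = -9*a^3 + 77*a^2 - 148*a + 60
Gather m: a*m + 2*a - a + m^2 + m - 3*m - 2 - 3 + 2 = a + m^2 + m*(a - 2) - 3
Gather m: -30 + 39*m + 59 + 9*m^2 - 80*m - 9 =9*m^2 - 41*m + 20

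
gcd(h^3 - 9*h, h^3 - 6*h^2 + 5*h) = h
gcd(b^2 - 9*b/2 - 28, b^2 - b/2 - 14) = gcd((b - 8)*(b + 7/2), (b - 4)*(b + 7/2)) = b + 7/2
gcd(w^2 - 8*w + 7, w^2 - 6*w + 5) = w - 1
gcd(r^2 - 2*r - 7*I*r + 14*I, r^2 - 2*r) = r - 2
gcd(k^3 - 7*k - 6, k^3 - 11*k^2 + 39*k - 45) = k - 3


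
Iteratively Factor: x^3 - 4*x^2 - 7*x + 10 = (x - 1)*(x^2 - 3*x - 10) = (x - 5)*(x - 1)*(x + 2)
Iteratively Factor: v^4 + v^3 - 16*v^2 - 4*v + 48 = (v + 2)*(v^3 - v^2 - 14*v + 24) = (v - 3)*(v + 2)*(v^2 + 2*v - 8) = (v - 3)*(v + 2)*(v + 4)*(v - 2)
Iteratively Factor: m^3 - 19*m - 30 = (m - 5)*(m^2 + 5*m + 6) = (m - 5)*(m + 2)*(m + 3)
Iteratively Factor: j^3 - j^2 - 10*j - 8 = (j + 2)*(j^2 - 3*j - 4) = (j - 4)*(j + 2)*(j + 1)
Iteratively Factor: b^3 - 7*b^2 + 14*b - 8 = (b - 4)*(b^2 - 3*b + 2) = (b - 4)*(b - 2)*(b - 1)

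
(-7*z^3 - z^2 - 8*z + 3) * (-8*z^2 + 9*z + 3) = 56*z^5 - 55*z^4 + 34*z^3 - 99*z^2 + 3*z + 9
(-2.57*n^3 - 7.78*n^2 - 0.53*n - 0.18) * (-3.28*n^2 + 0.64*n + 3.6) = 8.4296*n^5 + 23.8736*n^4 - 12.4928*n^3 - 27.7568*n^2 - 2.0232*n - 0.648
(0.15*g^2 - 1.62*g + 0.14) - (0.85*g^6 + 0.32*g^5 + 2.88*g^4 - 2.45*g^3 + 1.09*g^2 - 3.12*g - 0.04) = -0.85*g^6 - 0.32*g^5 - 2.88*g^4 + 2.45*g^3 - 0.94*g^2 + 1.5*g + 0.18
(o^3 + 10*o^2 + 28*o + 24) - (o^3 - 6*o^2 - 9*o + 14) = 16*o^2 + 37*o + 10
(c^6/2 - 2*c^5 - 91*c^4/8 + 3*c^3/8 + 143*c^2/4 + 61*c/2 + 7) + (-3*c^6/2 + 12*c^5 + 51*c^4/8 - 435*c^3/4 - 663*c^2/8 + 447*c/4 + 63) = -c^6 + 10*c^5 - 5*c^4 - 867*c^3/8 - 377*c^2/8 + 569*c/4 + 70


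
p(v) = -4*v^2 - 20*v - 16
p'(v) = -8*v - 20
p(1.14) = -44.00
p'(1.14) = -29.12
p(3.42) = -131.19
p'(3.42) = -47.36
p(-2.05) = 8.19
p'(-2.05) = -3.60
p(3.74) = -146.75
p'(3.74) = -49.92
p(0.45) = -25.81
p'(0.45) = -23.60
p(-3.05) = 7.79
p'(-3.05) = 4.40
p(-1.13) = 1.49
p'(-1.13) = -10.96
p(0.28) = -21.91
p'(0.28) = -22.24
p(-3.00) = 8.00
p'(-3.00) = 4.00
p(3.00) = -112.00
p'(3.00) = -44.00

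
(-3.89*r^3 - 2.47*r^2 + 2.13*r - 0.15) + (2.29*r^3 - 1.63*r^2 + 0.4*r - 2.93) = -1.6*r^3 - 4.1*r^2 + 2.53*r - 3.08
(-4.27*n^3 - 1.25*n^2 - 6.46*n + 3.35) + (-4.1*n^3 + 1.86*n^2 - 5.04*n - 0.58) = -8.37*n^3 + 0.61*n^2 - 11.5*n + 2.77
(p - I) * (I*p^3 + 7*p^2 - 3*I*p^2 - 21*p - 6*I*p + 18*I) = I*p^4 + 8*p^3 - 3*I*p^3 - 24*p^2 - 13*I*p^2 - 6*p + 39*I*p + 18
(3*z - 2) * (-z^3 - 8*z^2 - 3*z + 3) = -3*z^4 - 22*z^3 + 7*z^2 + 15*z - 6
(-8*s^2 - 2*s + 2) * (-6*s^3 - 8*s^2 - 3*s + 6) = 48*s^5 + 76*s^4 + 28*s^3 - 58*s^2 - 18*s + 12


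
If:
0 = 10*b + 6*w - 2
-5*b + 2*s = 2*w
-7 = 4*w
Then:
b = 5/4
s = 11/8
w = -7/4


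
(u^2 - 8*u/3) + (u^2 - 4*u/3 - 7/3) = 2*u^2 - 4*u - 7/3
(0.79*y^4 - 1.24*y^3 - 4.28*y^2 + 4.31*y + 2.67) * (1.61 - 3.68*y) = -2.9072*y^5 + 5.8351*y^4 + 13.754*y^3 - 22.7516*y^2 - 2.8865*y + 4.2987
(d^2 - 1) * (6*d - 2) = 6*d^3 - 2*d^2 - 6*d + 2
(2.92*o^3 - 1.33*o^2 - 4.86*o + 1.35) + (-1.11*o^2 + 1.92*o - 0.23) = 2.92*o^3 - 2.44*o^2 - 2.94*o + 1.12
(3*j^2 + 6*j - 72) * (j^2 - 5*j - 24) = 3*j^4 - 9*j^3 - 174*j^2 + 216*j + 1728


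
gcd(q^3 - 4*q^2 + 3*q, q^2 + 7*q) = q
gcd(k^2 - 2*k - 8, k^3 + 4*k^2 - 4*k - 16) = k + 2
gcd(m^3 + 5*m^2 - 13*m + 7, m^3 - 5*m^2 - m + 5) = m - 1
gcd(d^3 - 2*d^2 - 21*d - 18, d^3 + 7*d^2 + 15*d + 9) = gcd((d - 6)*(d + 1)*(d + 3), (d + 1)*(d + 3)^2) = d^2 + 4*d + 3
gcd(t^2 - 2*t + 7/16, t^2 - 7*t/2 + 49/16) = t - 7/4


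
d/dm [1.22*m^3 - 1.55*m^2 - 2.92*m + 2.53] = 3.66*m^2 - 3.1*m - 2.92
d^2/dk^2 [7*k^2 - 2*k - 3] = 14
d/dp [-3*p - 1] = -3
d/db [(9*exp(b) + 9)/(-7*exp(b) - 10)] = -27*exp(b)/(7*exp(b) + 10)^2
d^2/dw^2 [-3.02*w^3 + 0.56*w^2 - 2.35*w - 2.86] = 1.12 - 18.12*w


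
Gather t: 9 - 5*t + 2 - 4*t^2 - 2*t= -4*t^2 - 7*t + 11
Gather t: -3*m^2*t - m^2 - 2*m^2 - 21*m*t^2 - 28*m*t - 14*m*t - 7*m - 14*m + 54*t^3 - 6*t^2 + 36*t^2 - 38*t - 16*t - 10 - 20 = -3*m^2 - 21*m + 54*t^3 + t^2*(30 - 21*m) + t*(-3*m^2 - 42*m - 54) - 30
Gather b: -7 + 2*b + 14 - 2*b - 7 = 0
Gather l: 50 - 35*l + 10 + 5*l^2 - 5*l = 5*l^2 - 40*l + 60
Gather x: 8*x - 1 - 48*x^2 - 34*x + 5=-48*x^2 - 26*x + 4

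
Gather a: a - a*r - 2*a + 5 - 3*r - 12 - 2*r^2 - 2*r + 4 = a*(-r - 1) - 2*r^2 - 5*r - 3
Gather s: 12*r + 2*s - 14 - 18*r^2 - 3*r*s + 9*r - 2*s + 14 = -18*r^2 - 3*r*s + 21*r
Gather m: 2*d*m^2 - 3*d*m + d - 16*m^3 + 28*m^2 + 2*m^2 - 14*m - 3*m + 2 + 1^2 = d - 16*m^3 + m^2*(2*d + 30) + m*(-3*d - 17) + 3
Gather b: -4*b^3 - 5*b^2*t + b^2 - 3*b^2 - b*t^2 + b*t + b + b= -4*b^3 + b^2*(-5*t - 2) + b*(-t^2 + t + 2)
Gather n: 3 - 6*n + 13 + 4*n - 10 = 6 - 2*n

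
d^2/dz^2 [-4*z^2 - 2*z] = -8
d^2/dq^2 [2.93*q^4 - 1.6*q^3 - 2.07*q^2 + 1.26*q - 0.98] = 35.16*q^2 - 9.6*q - 4.14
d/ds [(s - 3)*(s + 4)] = 2*s + 1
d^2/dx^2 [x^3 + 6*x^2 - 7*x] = 6*x + 12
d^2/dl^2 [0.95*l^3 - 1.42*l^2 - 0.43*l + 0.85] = 5.7*l - 2.84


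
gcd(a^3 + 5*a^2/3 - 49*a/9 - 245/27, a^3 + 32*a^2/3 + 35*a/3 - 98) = a - 7/3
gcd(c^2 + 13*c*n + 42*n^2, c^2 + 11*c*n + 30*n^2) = c + 6*n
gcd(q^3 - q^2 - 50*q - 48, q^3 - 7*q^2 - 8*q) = q^2 - 7*q - 8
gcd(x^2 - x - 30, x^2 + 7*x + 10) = x + 5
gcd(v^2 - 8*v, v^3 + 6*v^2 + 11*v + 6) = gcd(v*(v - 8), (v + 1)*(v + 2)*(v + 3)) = 1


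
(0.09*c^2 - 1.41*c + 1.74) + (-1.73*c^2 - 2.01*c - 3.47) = -1.64*c^2 - 3.42*c - 1.73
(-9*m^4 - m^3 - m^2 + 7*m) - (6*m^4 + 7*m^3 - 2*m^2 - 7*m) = -15*m^4 - 8*m^3 + m^2 + 14*m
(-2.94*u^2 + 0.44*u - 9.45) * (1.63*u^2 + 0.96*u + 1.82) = -4.7922*u^4 - 2.1052*u^3 - 20.3319*u^2 - 8.2712*u - 17.199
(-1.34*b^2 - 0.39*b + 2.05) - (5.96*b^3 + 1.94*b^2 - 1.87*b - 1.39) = -5.96*b^3 - 3.28*b^2 + 1.48*b + 3.44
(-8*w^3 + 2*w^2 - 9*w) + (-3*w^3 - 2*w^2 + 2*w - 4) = -11*w^3 - 7*w - 4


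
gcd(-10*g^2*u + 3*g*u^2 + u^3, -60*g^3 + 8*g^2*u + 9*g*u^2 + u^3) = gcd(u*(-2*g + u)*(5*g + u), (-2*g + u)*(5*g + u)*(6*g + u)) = -10*g^2 + 3*g*u + u^2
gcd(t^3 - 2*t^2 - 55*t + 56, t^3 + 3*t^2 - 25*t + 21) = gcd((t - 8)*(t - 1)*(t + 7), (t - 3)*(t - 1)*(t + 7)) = t^2 + 6*t - 7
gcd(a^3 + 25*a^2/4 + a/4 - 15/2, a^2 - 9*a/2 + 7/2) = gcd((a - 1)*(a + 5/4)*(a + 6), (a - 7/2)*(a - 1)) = a - 1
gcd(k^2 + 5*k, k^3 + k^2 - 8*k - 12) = 1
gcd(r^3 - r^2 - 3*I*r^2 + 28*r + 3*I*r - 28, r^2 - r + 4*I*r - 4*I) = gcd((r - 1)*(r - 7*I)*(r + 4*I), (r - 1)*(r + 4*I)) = r^2 + r*(-1 + 4*I) - 4*I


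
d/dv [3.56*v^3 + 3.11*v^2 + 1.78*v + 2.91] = 10.68*v^2 + 6.22*v + 1.78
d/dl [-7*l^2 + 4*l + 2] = 4 - 14*l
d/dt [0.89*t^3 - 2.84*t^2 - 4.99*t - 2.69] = 2.67*t^2 - 5.68*t - 4.99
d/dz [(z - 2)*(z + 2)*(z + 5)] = 3*z^2 + 10*z - 4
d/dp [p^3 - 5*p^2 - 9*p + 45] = 3*p^2 - 10*p - 9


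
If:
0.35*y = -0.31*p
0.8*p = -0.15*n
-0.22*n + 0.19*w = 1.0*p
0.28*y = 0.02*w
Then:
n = 0.00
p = 0.00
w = 0.00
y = 0.00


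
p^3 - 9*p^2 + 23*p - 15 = (p - 5)*(p - 3)*(p - 1)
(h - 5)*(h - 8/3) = h^2 - 23*h/3 + 40/3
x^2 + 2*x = x*(x + 2)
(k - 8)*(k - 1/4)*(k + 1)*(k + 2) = k^4 - 21*k^3/4 - 83*k^2/4 - 21*k/2 + 4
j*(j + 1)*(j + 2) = j^3 + 3*j^2 + 2*j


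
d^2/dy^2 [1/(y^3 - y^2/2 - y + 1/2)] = 4*((1 - 6*y)*(2*y^3 - y^2 - 2*y + 1) + 4*(-3*y^2 + y + 1)^2)/(2*y^3 - y^2 - 2*y + 1)^3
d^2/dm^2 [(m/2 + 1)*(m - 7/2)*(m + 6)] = 3*m + 9/2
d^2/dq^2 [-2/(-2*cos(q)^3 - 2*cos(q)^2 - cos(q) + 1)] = 16*((5*cos(q) + 2*cos(2*q) + cos(3*q))*(5*cos(q) + 8*cos(2*q) + 9*cos(3*q))/4 + 2*(6*cos(q)^2 + 4*cos(q) + 1)^2*sin(q)^2)/(5*cos(q) + 2*cos(2*q) + cos(3*q))^3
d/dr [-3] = 0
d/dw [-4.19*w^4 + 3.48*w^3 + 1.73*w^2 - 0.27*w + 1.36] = -16.76*w^3 + 10.44*w^2 + 3.46*w - 0.27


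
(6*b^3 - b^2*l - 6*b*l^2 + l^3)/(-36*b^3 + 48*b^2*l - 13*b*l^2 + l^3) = (-b - l)/(6*b - l)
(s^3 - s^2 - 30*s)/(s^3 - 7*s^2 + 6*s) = (s + 5)/(s - 1)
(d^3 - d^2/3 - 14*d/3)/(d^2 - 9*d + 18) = d*(3*d^2 - d - 14)/(3*(d^2 - 9*d + 18))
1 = 1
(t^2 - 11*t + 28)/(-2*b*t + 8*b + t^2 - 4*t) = (t - 7)/(-2*b + t)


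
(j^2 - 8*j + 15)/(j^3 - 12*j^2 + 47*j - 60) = 1/(j - 4)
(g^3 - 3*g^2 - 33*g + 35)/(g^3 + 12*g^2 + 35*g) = (g^2 - 8*g + 7)/(g*(g + 7))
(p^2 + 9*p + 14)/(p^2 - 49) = (p + 2)/(p - 7)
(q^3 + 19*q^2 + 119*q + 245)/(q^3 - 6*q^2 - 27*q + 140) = (q^2 + 14*q + 49)/(q^2 - 11*q + 28)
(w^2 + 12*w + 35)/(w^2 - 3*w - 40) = (w + 7)/(w - 8)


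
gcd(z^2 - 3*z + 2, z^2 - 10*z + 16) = z - 2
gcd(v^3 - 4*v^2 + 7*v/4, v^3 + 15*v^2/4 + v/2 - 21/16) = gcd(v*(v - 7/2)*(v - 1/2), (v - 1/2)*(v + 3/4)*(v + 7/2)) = v - 1/2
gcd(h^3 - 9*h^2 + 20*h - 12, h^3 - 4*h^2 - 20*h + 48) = h^2 - 8*h + 12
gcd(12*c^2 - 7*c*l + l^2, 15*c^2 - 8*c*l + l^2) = 3*c - l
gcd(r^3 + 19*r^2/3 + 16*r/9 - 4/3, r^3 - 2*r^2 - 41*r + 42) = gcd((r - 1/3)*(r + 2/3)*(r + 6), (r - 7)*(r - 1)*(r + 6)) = r + 6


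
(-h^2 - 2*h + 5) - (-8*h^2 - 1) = 7*h^2 - 2*h + 6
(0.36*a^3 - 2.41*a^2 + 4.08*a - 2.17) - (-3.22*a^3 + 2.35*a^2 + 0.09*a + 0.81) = 3.58*a^3 - 4.76*a^2 + 3.99*a - 2.98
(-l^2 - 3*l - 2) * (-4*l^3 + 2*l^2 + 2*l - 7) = 4*l^5 + 10*l^4 - 3*l^2 + 17*l + 14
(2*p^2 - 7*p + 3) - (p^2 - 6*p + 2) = p^2 - p + 1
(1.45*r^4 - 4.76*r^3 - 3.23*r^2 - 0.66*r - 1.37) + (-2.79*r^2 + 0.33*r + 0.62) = 1.45*r^4 - 4.76*r^3 - 6.02*r^2 - 0.33*r - 0.75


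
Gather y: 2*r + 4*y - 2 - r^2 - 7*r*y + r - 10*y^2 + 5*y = -r^2 + 3*r - 10*y^2 + y*(9 - 7*r) - 2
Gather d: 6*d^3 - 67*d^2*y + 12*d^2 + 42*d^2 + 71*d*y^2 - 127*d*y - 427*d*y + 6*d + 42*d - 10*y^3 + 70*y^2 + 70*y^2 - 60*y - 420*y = 6*d^3 + d^2*(54 - 67*y) + d*(71*y^2 - 554*y + 48) - 10*y^3 + 140*y^2 - 480*y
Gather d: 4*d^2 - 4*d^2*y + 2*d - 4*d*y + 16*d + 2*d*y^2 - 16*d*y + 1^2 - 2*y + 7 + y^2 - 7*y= d^2*(4 - 4*y) + d*(2*y^2 - 20*y + 18) + y^2 - 9*y + 8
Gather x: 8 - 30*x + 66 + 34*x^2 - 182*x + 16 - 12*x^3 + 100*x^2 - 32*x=-12*x^3 + 134*x^2 - 244*x + 90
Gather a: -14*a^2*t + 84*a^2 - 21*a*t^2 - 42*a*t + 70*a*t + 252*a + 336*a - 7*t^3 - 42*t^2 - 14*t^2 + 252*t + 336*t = a^2*(84 - 14*t) + a*(-21*t^2 + 28*t + 588) - 7*t^3 - 56*t^2 + 588*t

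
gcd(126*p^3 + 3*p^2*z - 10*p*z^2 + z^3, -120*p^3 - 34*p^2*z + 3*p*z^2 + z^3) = -6*p + z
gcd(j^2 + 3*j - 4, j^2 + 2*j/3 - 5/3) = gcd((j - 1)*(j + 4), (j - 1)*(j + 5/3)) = j - 1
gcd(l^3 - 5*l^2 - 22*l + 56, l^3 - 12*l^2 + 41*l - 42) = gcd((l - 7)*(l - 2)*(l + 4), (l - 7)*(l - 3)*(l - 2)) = l^2 - 9*l + 14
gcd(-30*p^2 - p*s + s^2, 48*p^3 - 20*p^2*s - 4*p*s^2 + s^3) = 6*p - s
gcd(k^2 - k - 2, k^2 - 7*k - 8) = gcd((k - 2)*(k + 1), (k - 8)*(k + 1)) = k + 1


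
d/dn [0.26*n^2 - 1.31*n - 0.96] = 0.52*n - 1.31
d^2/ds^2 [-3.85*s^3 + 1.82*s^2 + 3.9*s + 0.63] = 3.64 - 23.1*s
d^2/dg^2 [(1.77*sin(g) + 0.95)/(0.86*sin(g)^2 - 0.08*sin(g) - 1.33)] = (-1.309092*sin(g)^5 - 2.932256*sin(g)^4 - 9.332892*sin(g)^3 + 0.0515279999999985*sin(g)^2 + 8.725123*sin(g) + 1.808724)/(0.636056*sin(g)^6 - 0.177504*sin(g)^5 - 2.934492*sin(g)^4 + 0.548512*sin(g)^3 + 4.538226*sin(g)^2 - 0.424536*sin(g) - 2.352637)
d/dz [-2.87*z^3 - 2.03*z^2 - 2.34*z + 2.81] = -8.61*z^2 - 4.06*z - 2.34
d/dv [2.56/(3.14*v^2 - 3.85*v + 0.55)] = (9.856 - 16.0768*v)/(3.14*v^2 - 3.85*v + 0.55)^2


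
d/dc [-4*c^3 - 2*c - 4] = -12*c^2 - 2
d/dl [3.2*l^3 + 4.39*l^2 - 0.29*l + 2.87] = 9.6*l^2 + 8.78*l - 0.29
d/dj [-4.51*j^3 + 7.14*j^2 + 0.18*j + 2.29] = -13.53*j^2 + 14.28*j + 0.18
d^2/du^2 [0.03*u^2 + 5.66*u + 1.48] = 0.0600000000000000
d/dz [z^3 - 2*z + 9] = 3*z^2 - 2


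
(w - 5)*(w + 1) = w^2 - 4*w - 5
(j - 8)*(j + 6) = j^2 - 2*j - 48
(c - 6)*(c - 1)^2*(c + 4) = c^4 - 4*c^3 - 19*c^2 + 46*c - 24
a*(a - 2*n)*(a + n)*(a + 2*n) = a^4 + a^3*n - 4*a^2*n^2 - 4*a*n^3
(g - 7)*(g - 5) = g^2 - 12*g + 35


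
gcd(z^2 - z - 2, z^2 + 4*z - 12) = z - 2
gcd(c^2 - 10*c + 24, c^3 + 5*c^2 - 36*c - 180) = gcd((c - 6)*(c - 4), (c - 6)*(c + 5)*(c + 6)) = c - 6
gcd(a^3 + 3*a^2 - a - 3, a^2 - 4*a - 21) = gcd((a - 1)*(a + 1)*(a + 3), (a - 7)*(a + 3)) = a + 3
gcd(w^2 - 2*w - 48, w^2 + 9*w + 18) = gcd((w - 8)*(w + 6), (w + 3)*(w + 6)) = w + 6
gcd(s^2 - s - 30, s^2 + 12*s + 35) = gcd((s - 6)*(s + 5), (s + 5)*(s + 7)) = s + 5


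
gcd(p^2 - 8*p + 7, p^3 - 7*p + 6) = p - 1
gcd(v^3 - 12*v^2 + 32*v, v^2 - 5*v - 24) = v - 8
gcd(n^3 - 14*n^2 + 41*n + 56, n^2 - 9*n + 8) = n - 8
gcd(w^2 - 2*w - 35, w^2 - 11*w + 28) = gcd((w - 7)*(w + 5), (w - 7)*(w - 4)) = w - 7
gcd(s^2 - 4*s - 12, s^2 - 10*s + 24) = s - 6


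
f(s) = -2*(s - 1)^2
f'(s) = 4 - 4*s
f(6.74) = -65.90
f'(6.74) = -22.96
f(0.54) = -0.42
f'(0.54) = 1.84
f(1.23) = -0.11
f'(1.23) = -0.92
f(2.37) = -3.75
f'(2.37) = -5.48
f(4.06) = -18.73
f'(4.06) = -12.24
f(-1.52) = -12.70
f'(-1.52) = 10.08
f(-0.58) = -4.99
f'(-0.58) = 6.32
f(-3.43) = -39.25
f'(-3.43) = 17.72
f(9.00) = -128.00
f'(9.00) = -32.00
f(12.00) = -242.00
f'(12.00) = -44.00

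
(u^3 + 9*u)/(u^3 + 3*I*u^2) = (u - 3*I)/u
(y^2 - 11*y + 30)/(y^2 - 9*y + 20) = (y - 6)/(y - 4)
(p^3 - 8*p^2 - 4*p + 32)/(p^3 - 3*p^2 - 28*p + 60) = (p^2 - 6*p - 16)/(p^2 - p - 30)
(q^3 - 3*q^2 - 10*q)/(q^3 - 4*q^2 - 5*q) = (q + 2)/(q + 1)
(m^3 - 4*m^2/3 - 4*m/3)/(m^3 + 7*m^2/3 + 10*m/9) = 3*(m - 2)/(3*m + 5)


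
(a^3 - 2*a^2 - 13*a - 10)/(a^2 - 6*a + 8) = (a^3 - 2*a^2 - 13*a - 10)/(a^2 - 6*a + 8)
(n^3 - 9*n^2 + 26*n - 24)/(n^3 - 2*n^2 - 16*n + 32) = (n - 3)/(n + 4)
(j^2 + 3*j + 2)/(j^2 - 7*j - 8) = (j + 2)/(j - 8)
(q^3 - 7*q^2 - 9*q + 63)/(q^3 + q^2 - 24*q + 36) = (q^2 - 4*q - 21)/(q^2 + 4*q - 12)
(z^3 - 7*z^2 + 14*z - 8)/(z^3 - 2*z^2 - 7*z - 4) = (z^2 - 3*z + 2)/(z^2 + 2*z + 1)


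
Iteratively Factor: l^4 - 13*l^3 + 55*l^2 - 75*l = (l)*(l^3 - 13*l^2 + 55*l - 75) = l*(l - 5)*(l^2 - 8*l + 15) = l*(l - 5)^2*(l - 3)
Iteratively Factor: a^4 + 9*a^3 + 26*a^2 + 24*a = (a)*(a^3 + 9*a^2 + 26*a + 24) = a*(a + 3)*(a^2 + 6*a + 8) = a*(a + 3)*(a + 4)*(a + 2)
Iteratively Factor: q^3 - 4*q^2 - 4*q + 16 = (q - 4)*(q^2 - 4) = (q - 4)*(q + 2)*(q - 2)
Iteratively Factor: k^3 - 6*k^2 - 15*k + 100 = (k - 5)*(k^2 - k - 20) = (k - 5)*(k + 4)*(k - 5)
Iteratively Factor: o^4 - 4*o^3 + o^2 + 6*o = (o)*(o^3 - 4*o^2 + o + 6) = o*(o - 3)*(o^2 - o - 2) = o*(o - 3)*(o - 2)*(o + 1)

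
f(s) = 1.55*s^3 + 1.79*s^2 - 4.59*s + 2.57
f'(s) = 4.65*s^2 + 3.58*s - 4.59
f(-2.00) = 6.51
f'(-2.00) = 6.85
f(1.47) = 4.61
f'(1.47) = 10.72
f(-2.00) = 6.51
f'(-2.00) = 6.85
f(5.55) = 297.21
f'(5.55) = 158.51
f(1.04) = 1.48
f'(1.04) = 4.16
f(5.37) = 269.56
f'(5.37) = 148.73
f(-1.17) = 7.91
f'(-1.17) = -2.41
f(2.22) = 18.16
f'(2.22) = 26.27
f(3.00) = 46.76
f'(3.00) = 48.00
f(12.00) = 2883.65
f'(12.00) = 707.97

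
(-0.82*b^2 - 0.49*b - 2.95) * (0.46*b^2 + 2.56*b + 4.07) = -0.3772*b^4 - 2.3246*b^3 - 5.9488*b^2 - 9.5463*b - 12.0065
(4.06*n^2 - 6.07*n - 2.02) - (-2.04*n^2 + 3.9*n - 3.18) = 6.1*n^2 - 9.97*n + 1.16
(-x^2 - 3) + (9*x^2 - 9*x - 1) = 8*x^2 - 9*x - 4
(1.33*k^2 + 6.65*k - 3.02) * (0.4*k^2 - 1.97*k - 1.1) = 0.532*k^4 + 0.0398999999999998*k^3 - 15.7715*k^2 - 1.3656*k + 3.322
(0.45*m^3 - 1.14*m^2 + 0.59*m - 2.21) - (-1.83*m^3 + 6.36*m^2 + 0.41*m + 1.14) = 2.28*m^3 - 7.5*m^2 + 0.18*m - 3.35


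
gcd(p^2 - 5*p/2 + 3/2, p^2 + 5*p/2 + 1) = 1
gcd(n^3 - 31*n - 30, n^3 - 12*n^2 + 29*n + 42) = n^2 - 5*n - 6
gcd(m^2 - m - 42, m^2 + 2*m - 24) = m + 6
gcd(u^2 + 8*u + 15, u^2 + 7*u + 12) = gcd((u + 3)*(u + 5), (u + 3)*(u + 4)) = u + 3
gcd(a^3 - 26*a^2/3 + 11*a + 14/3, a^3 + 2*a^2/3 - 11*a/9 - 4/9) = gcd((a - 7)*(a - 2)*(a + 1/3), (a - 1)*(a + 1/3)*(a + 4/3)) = a + 1/3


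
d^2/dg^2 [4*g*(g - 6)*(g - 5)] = 24*g - 88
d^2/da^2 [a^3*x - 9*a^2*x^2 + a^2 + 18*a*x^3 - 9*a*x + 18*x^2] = 6*a*x - 18*x^2 + 2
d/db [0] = 0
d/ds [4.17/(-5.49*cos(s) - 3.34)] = -22.8933*sin(s)/(5.49*cos(s) + 3.34)^2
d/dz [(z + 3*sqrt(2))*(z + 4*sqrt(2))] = 2*z + 7*sqrt(2)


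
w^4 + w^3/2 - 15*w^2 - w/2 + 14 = (w - 7/2)*(w - 1)*(w + 1)*(w + 4)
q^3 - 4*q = q*(q - 2)*(q + 2)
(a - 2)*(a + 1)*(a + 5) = a^3 + 4*a^2 - 7*a - 10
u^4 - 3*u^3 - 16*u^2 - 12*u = u*(u - 6)*(u + 1)*(u + 2)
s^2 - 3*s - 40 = (s - 8)*(s + 5)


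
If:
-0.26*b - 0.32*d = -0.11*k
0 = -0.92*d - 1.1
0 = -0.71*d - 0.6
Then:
No Solution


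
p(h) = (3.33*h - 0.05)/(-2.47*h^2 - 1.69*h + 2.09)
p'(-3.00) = 0.36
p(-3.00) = 0.67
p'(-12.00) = 0.01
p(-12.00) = 0.12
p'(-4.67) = 0.10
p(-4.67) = 0.36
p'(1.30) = 1.12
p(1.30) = -1.00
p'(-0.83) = 3.97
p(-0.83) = -1.57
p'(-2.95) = 0.38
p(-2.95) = 0.68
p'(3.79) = 0.08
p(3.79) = -0.32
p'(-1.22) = 85.90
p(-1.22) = -8.65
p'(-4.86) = 0.09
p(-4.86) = 0.34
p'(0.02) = 1.63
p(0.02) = 0.01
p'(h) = (3.33*h - 0.05)*(4.94*h + 1.69)/(-2.47*h^2 - 1.69*h + 2.09)^2 + 3.33/(-2.47*h^2 - 1.69*h + 2.09) = (8.2251*h^2 - 0.247*h + 6.8752)/(6.1009*h^4 + 8.3486*h^3 - 7.4685*h^2 - 7.0642*h + 4.3681)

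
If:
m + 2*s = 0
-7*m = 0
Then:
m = 0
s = 0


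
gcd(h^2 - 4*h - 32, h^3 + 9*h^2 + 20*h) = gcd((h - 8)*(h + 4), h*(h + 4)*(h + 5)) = h + 4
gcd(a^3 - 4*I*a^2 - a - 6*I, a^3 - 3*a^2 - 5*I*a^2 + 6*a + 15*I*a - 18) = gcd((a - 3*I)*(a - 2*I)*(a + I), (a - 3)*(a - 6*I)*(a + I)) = a + I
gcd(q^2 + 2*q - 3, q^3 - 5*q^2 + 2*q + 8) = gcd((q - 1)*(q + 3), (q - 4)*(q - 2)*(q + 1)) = 1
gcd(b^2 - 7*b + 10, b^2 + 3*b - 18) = 1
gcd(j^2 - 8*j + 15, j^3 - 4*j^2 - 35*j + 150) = j - 5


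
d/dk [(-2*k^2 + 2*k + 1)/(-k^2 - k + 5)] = (4*k^2 - 18*k + 11)/(k^4 + 2*k^3 - 9*k^2 - 10*k + 25)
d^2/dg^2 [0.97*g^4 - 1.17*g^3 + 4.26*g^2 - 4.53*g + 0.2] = 11.64*g^2 - 7.02*g + 8.52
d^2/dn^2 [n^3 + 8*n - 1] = 6*n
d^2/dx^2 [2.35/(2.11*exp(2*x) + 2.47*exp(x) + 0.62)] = (2.35*(4.22*exp(x) + 2.47)*(8.44*exp(x) + 4.94)*exp(x) - (19.834*exp(x) + 5.8045)*(2.11*exp(2*x) + 2.47*exp(x) + 0.62))*exp(x)/(2.11*exp(2*x) + 2.47*exp(x) + 0.62)^3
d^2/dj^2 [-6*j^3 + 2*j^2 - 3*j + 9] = 4 - 36*j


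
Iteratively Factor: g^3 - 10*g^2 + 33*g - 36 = (g - 4)*(g^2 - 6*g + 9) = (g - 4)*(g - 3)*(g - 3)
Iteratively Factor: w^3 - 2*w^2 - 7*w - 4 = (w - 4)*(w^2 + 2*w + 1) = (w - 4)*(w + 1)*(w + 1)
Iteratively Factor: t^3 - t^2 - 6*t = (t)*(t^2 - t - 6) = t*(t - 3)*(t + 2)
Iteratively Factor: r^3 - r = (r - 1)*(r^2 + r) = r*(r - 1)*(r + 1)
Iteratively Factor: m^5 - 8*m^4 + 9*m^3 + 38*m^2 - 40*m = (m - 4)*(m^4 - 4*m^3 - 7*m^2 + 10*m) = (m - 5)*(m - 4)*(m^3 + m^2 - 2*m) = m*(m - 5)*(m - 4)*(m^2 + m - 2) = m*(m - 5)*(m - 4)*(m - 1)*(m + 2)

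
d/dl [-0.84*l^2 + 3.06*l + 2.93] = 3.06 - 1.68*l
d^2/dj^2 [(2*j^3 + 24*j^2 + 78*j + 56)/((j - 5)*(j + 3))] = 8*(41*j^3 + 357*j^2 + 1131*j + 1031)/(j^6 - 6*j^5 - 33*j^4 + 172*j^3 + 495*j^2 - 1350*j - 3375)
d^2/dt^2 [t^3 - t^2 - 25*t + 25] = 6*t - 2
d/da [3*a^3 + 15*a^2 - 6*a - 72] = 9*a^2 + 30*a - 6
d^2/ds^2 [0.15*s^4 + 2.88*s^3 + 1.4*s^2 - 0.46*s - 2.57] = 1.8*s^2 + 17.28*s + 2.8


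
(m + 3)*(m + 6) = m^2 + 9*m + 18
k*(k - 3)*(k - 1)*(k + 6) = k^4 + 2*k^3 - 21*k^2 + 18*k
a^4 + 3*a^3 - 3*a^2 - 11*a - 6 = (a - 2)*(a + 1)^2*(a + 3)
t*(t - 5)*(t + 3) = t^3 - 2*t^2 - 15*t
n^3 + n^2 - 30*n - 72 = (n - 6)*(n + 3)*(n + 4)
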